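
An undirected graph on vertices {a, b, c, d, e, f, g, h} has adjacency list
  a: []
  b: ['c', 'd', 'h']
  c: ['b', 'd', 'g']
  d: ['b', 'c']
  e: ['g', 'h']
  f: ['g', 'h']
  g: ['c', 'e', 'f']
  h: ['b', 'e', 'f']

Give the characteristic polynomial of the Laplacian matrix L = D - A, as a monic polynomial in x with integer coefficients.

x^8 - 18x^7 + 129x^6 - 468x^5 + 899x^4 - 856x^3 + 308x^2

Each diagonal entry of L is the vertex degree and each off-diagonal entry is -1 where an edge is present, 0 otherwise; in the order [a, b, c, d, e, f, g, h] the diagonal is [0, 3, 3, 2, 2, 2, 3, 3]. L has integer entries, so p(x) = det(xI - L) has integer coefficients. Expanding the determinant yields x^8 - 18x^7 + 129x^6 - 468x^5 + 899x^4 - 856x^3 + 308x^2. The coefficient of x^7 equals -trace(L) = -18, matching the sum of degrees.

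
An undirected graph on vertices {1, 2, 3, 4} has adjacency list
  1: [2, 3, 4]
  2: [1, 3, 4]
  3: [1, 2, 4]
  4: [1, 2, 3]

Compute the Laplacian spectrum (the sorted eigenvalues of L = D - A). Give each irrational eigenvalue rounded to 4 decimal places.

[0, 4, 4, 4]

Reading degrees in the order [1, 2, 3, 4] gives [3, 3, 3, 3]; set D = diag(3, 3, 3, 3) and form L = D - A. L is symmetric positive semidefinite, so every eigenvalue is real and nonnegative. The single zero eigenvalue shows the graph is connected.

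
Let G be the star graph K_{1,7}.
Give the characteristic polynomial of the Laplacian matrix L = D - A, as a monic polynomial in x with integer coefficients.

x^8 - 14x^7 + 63x^6 - 140x^5 + 175x^4 - 126x^3 + 49x^2 - 8x

The graph has 8 vertices and degree multiset [7, 1, 1, 1, 1, 1, 1, 1]; D is the diagonal matrix of degrees and L = D - A. L has integer entries, so p(x) = det(xI - L) has integer coefficients. Expanding the determinant yields x^8 - 14x^7 + 63x^6 - 140x^5 + 175x^4 - 126x^3 + 49x^2 - 8x. The coefficient of x^7 equals -trace(L) = -14, matching the sum of degrees.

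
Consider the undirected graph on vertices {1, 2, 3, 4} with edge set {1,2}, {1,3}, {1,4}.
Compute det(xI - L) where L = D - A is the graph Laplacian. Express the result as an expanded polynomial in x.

With the vertex order [1, 2, 3, 4], the degrees are [3, 1, 1, 1], giving D = diag(3, 1, 1, 1) and L = D - A. L has integer entries, so p(x) = det(xI - L) has integer coefficients. Expanding the determinant yields x^4 - 6x^3 + 9x^2 - 4x. The coefficient of x^3 equals -trace(L) = -6, matching the sum of degrees. The largest eigenvalue, 4, is at most the vertex count 4.

x^4 - 6x^3 + 9x^2 - 4x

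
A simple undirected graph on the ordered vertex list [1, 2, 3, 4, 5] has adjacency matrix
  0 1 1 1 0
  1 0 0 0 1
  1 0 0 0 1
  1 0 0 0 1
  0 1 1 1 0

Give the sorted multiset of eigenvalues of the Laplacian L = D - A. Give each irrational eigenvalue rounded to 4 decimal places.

[0, 2, 2, 3, 5]

Each diagonal entry of L is the vertex degree and each off-diagonal entry is -1 where an edge is present, 0 otherwise; in the order [1, 2, 3, 4, 5] the diagonal is [3, 2, 2, 2, 3]. The multiplicity of 0 as a Laplacian eigenvalue equals the number of connected components. The single zero eigenvalue shows the graph is connected. The largest eigenvalue, 5, is at most the vertex count 5. The eigenvalues sum to 12, which equals trace(L) = 2|E|.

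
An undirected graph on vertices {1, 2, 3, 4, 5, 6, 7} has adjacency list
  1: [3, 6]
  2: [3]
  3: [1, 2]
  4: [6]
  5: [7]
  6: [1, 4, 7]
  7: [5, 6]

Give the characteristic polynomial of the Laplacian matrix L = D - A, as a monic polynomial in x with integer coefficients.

x^7 - 12x^6 + 54x^5 - 114x^4 + 115x^3 - 50x^2 + 7x

Each diagonal entry of L is the vertex degree and each off-diagonal entry is -1 where an edge is present, 0 otherwise; in the order [1, 2, 3, 4, 5, 6, 7] the diagonal is [2, 1, 2, 1, 1, 3, 2]. L has integer entries, so p(x) = det(xI - L) has integer coefficients. Expanding the determinant yields x^7 - 12x^6 + 54x^5 - 114x^4 + 115x^3 - 50x^2 + 7x. The coefficient of x^6 equals -trace(L) = -12, matching the sum of degrees. There is one zero in the spectrum, matching the 1 component.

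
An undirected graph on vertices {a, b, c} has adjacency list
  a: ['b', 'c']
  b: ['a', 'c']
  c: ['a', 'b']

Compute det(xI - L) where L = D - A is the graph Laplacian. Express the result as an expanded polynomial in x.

x^3 - 6x^2 + 9x

Reading degrees in the order [a, b, c] gives [2, 2, 2]; set D = diag(2, 2, 2) and form L = D - A. The eigenvalues of L are [0, 3, 3]; the characteristic polynomial is the product of (x - lambda_i), which multiplies out to x^3 - 6x^2 + 9x. The coefficient of x^2 equals -trace(L) = -6, matching the sum of degrees. The largest eigenvalue, 3, is at most the vertex count 3.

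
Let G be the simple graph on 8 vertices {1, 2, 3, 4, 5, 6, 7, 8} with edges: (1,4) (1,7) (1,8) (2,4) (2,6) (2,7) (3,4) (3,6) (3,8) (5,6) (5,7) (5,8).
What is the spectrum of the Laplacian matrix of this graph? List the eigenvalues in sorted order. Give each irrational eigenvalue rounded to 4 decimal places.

With the vertex order [1, 2, 3, 4, 5, 6, 7, 8], the degrees are [3, 3, 3, 3, 3, 3, 3, 3], giving D = diag(3, 3, 3, 3, 3, 3, 3, 3) and L = D - A. L is symmetric positive semidefinite, so every eigenvalue is real and nonnegative. By the matrix-tree theorem the graph has (1/8) * product of the nonzero eigenvalues = 384 spanning trees. There is one zero in the spectrum, matching the 1 component.

[0, 2, 2, 2, 4, 4, 4, 6]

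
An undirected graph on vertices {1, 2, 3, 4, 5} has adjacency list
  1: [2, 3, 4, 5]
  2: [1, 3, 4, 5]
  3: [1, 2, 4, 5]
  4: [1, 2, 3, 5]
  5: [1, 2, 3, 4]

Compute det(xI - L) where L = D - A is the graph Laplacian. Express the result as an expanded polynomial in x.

Reading degrees in the order [1, 2, 3, 4, 5] gives [4, 4, 4, 4, 4]; set D = diag(4, 4, 4, 4, 4) and form L = D - A. The eigenvalues of L are [0, 5, 5, 5, 5]; the characteristic polynomial is the product of (x - lambda_i), which multiplies out to x^5 - 20x^4 + 150x^3 - 500x^2 + 625x. Since p(0) = det(-L) = 0, x divides p(x). There is one zero in the spectrum, matching the 1 component.

x^5 - 20x^4 + 150x^3 - 500x^2 + 625x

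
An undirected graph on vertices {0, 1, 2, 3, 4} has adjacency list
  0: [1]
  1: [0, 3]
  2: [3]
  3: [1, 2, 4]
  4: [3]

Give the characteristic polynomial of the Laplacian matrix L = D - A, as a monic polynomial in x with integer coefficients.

With the vertex order [0, 1, 2, 3, 4], the degrees are [1, 2, 1, 3, 1], giving D = diag(1, 2, 1, 3, 1) and L = D - A. Computing det(xI - L) by cofactor expansion (or equivalently via sum-over-permutations) gives x^5 - 8x^4 + 20x^3 - 18x^2 + 5x. The coefficient of x^4 equals -trace(L) = -8, matching the sum of degrees. There is one zero in the spectrum, matching the 1 component.

x^5 - 8x^4 + 20x^3 - 18x^2 + 5x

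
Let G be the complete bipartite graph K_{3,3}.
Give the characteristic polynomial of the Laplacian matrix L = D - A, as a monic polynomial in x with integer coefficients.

The graph has 6 vertices and degree multiset [3, 3, 3, 3, 3, 3]; D is the diagonal matrix of degrees and L = D - A. The eigenvalues of L are [0, 3, 3, 3, 3, 6]; the characteristic polynomial is the product of (x - lambda_i), which multiplies out to x^6 - 18x^5 + 126x^4 - 432x^3 + 729x^2 - 486x. Since p(0) = det(-L) = 0, x divides p(x). By the matrix-tree theorem the graph has (1/6) * product of the nonzero eigenvalues = 81 spanning trees.

x^6 - 18x^5 + 126x^4 - 432x^3 + 729x^2 - 486x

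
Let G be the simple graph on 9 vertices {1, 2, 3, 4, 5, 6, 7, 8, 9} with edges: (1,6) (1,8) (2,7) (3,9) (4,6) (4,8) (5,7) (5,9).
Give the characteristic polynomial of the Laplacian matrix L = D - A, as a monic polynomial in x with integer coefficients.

x^9 - 16x^8 + 105x^7 - 364x^6 + 713x^5 - 776x^4 + 420x^3 - 80x^2

Each diagonal entry of L is the vertex degree and each off-diagonal entry is -1 where an edge is present, 0 otherwise; in the order [1, 2, 3, 4, 5, 6, 7, 8, 9] the diagonal is [2, 1, 1, 2, 2, 2, 2, 2, 2]. L has integer entries, so p(x) = det(xI - L) has integer coefficients. Expanding the determinant yields x^9 - 16x^8 + 105x^7 - 364x^6 + 713x^5 - 776x^4 + 420x^3 - 80x^2. The coefficient of x^8 equals -trace(L) = -16, matching the sum of degrees. There are 2 zeros in the spectrum, matching the 2 components.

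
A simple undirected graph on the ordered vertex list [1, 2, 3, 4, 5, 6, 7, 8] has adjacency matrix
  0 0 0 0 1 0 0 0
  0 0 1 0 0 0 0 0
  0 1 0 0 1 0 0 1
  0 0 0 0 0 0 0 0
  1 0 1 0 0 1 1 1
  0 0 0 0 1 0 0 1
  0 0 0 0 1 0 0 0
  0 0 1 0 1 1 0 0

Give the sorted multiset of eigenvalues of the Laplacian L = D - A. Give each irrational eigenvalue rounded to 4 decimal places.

With the vertex order [1, 2, 3, 4, 5, 6, 7, 8], the degrees are [1, 1, 3, 0, 5, 2, 1, 3], giving D = diag(1, 1, 3, 0, 5, 2, 1, 3) and L = D - A. Diagonalising L (or applying a numerical eigensolver to the 8x8 matrix) gives the spectrum above. The 2 zero eigenvalues correspond to the 2 connected components. The eigenvalues sum to 16, which equals trace(L) = 2|E|.

[0, 0, 0.6470, 1, 1.1897, 2.7700, 4.3354, 6.0578]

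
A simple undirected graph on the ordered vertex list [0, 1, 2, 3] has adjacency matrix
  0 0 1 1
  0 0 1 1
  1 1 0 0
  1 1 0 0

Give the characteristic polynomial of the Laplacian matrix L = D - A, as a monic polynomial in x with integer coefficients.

x^4 - 8x^3 + 20x^2 - 16x

Each diagonal entry of L is the vertex degree and each off-diagonal entry is -1 where an edge is present, 0 otherwise; in the order [0, 1, 2, 3] the diagonal is [2, 2, 2, 2]. L has integer entries, so p(x) = det(xI - L) has integer coefficients. Expanding the determinant yields x^4 - 8x^3 + 20x^2 - 16x. The constant term is 0 because L is singular (the all-ones vector lies in its kernel).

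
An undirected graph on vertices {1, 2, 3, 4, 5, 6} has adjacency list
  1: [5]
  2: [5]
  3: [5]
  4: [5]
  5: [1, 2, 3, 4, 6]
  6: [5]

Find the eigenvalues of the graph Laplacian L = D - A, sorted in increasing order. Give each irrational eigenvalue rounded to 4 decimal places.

Reading degrees in the order [1, 2, 3, 4, 5, 6] gives [1, 1, 1, 1, 5, 1]; set D = diag(1, 1, 1, 1, 5, 1) and form L = D - A. Since every row of L sums to 0, the all-ones vector is in the kernel and 0 is an eigenvalue.

[0, 1, 1, 1, 1, 6]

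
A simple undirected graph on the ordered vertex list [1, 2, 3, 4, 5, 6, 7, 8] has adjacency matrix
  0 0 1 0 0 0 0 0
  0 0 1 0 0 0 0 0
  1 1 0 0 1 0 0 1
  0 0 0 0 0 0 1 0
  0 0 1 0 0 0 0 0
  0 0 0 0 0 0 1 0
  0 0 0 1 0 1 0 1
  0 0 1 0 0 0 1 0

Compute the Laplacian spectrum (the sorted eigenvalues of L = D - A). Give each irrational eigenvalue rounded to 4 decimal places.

With the vertex order [1, 2, 3, 4, 5, 6, 7, 8], the degrees are [1, 1, 4, 1, 1, 1, 3, 2], giving D = diag(1, 1, 4, 1, 1, 1, 3, 2) and L = D - A. Diagonalising L (or applying a numerical eigensolver to the 8x8 matrix) gives the spectrum above. There is one zero in the spectrum, matching the 1 component.

[0, 0.2384, 1, 1, 1, 1.6367, 4, 5.1249]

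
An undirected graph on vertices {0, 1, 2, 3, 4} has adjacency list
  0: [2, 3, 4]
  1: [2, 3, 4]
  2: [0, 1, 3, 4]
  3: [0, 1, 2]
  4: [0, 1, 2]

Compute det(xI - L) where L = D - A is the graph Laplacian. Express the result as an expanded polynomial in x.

x^5 - 16x^4 + 94x^3 - 240x^2 + 225x

Each diagonal entry of L is the vertex degree and each off-diagonal entry is -1 where an edge is present, 0 otherwise; in the order [0, 1, 2, 3, 4] the diagonal is [3, 3, 4, 3, 3]. Computing det(xI - L) by cofactor expansion (or equivalently via sum-over-permutations) gives x^5 - 16x^4 + 94x^3 - 240x^2 + 225x. Since p(0) = det(-L) = 0, x divides p(x). The largest eigenvalue, 5, is at most the vertex count 5.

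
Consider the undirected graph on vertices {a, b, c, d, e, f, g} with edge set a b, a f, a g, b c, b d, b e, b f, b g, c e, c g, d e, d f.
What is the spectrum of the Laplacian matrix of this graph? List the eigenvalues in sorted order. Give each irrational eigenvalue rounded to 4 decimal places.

With the vertex order [a, b, c, d, e, f, g], the degrees are [3, 6, 3, 3, 3, 3, 3], giving D = diag(3, 6, 3, 3, 3, 3, 3) and L = D - A. The multiplicity of 0 as a Laplacian eigenvalue equals the number of connected components. The single zero eigenvalue shows the graph is connected. The eigenvalues sum to 24, which equals trace(L) = 2|E|. The largest eigenvalue, 7, is at most the vertex count 7.

[0, 2, 2, 4, 4, 5, 7]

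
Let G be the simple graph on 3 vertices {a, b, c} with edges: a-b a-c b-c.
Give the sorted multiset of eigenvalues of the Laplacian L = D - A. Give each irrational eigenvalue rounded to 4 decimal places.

[0, 3, 3]

With the vertex order [a, b, c], the degrees are [2, 2, 2], giving D = diag(2, 2, 2) and L = D - A. The multiplicity of 0 as a Laplacian eigenvalue equals the number of connected components.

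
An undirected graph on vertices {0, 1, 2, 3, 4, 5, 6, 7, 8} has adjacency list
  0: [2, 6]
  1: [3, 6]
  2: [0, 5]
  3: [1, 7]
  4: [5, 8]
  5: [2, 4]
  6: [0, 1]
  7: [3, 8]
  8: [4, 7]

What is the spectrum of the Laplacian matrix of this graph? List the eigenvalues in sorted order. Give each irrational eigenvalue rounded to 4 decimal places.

[0, 0.4679, 0.4679, 1.6527, 1.6527, 3, 3, 3.8794, 3.8794]

Reading degrees in the order [0, 1, 2, 3, 4, 5, 6, 7, 8] gives [2, 2, 2, 2, 2, 2, 2, 2, 2]; set D = diag(2, 2, 2, 2, 2, 2, 2, 2, 2) and form L = D - A. Diagonalising L (or applying a numerical eigensolver to the 9x9 matrix) gives the spectrum above. The single zero eigenvalue shows the graph is connected. The largest eigenvalue, 3.8794, is at most the vertex count 9.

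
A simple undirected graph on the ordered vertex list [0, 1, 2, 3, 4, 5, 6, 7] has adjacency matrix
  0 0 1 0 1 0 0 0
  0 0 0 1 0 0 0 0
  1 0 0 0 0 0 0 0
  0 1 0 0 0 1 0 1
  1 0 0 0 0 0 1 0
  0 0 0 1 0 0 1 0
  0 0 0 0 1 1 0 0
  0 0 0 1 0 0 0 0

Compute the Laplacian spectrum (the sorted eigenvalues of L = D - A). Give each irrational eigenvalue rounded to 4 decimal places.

With the vertex order [0, 1, 2, 3, 4, 5, 6, 7], the degrees are [2, 1, 1, 3, 2, 2, 2, 1], giving D = diag(2, 1, 1, 3, 2, 2, 2, 1) and L = D - A. Diagonalising L (or applying a numerical eigensolver to the 8x8 matrix) gives the spectrum above. There is one zero in the spectrum, matching the 1 component.

[0, 0.1667, 0.7276, 1, 1.6353, 2.6729, 3.5643, 4.2332]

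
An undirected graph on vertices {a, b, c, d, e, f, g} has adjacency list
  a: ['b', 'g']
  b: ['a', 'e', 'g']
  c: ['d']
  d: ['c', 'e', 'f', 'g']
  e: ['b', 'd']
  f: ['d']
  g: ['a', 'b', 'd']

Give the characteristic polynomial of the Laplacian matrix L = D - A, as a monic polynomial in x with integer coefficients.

x^7 - 16x^6 + 98x^5 - 290x^4 + 430x^3 - 300x^2 + 77x

Each diagonal entry of L is the vertex degree and each off-diagonal entry is -1 where an edge is present, 0 otherwise; in the order [a, b, c, d, e, f, g] the diagonal is [2, 3, 1, 4, 2, 1, 3]. Computing det(xI - L) by cofactor expansion (or equivalently via sum-over-permutations) gives x^7 - 16x^6 + 98x^5 - 290x^4 + 430x^3 - 300x^2 + 77x. The coefficient of x^6 equals -trace(L) = -16, matching the sum of degrees.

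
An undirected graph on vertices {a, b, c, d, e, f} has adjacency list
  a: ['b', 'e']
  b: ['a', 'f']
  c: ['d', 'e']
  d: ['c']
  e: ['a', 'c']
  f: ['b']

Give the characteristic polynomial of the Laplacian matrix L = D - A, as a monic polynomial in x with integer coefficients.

x^6 - 10x^5 + 36x^4 - 56x^3 + 35x^2 - 6x

With the vertex order [a, b, c, d, e, f], the degrees are [2, 2, 2, 1, 2, 1], giving D = diag(2, 2, 2, 1, 2, 1) and L = D - A. L has integer entries, so p(x) = det(xI - L) has integer coefficients. Expanding the determinant yields x^6 - 10x^5 + 36x^4 - 56x^3 + 35x^2 - 6x. The constant term is 0 because L is singular (the all-ones vector lies in its kernel). By the matrix-tree theorem the graph has (1/6) * product of the nonzero eigenvalues = 1 spanning tree.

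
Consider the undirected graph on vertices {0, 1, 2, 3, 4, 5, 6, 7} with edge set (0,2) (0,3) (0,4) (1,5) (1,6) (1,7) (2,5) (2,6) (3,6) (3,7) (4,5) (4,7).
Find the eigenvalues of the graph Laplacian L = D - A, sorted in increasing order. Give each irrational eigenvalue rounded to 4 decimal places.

[0, 2, 2, 2, 4, 4, 4, 6]

Reading degrees in the order [0, 1, 2, 3, 4, 5, 6, 7] gives [3, 3, 3, 3, 3, 3, 3, 3]; set D = diag(3, 3, 3, 3, 3, 3, 3, 3) and form L = D - A. The multiplicity of 0 as a Laplacian eigenvalue equals the number of connected components. The single zero eigenvalue shows the graph is connected. The largest eigenvalue, 6, is at most the vertex count 8.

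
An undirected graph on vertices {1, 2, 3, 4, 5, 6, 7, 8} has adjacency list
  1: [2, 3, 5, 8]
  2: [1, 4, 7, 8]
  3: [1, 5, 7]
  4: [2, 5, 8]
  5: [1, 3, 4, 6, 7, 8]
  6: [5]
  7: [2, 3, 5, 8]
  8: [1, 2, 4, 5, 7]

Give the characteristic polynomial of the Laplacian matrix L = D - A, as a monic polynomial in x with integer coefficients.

Reading degrees in the order [1, 2, 3, 4, 5, 6, 7, 8] gives [4, 4, 3, 3, 6, 1, 4, 5]; set D = diag(4, 4, 3, 3, 6, 1, 4, 5) and form L = D - A. Computing det(xI - L) by cofactor expansion (or equivalently via sum-over-permutations) gives x^8 - 30x^7 + 371x^6 - 2438x^5 + 9122x^4 - 19198x^3 + 20616x^2 - 8384x. The coefficient of x^7 equals -trace(L) = -30, matching the sum of degrees. The largest eigenvalue, 7.3259, is at most the vertex count 8.

x^8 - 30x^7 + 371x^6 - 2438x^5 + 9122x^4 - 19198x^3 + 20616x^2 - 8384x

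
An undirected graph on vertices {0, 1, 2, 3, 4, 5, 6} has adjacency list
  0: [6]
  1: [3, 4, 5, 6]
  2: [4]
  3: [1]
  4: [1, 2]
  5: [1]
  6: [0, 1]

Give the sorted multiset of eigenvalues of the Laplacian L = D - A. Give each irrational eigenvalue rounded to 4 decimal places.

With the vertex order [0, 1, 2, 3, 4, 5, 6], the degrees are [1, 4, 1, 1, 2, 1, 2], giving D = diag(1, 4, 1, 1, 2, 1, 2) and L = D - A. L is symmetric positive semidefinite, so every eigenvalue is real and nonnegative. The single zero eigenvalue shows the graph is connected. There is one zero in the spectrum, matching the 1 component.

[0, 0.3820, 0.6086, 1, 2.2271, 2.6180, 5.1642]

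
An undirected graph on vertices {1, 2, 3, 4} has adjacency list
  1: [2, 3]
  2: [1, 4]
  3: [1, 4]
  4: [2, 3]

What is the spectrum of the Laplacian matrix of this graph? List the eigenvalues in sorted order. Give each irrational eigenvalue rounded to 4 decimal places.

With the vertex order [1, 2, 3, 4], the degrees are [2, 2, 2, 2], giving D = diag(2, 2, 2, 2) and L = D - A. L is symmetric positive semidefinite, so every eigenvalue is real and nonnegative. The largest eigenvalue, 4, is at most the vertex count 4.

[0, 2, 2, 4]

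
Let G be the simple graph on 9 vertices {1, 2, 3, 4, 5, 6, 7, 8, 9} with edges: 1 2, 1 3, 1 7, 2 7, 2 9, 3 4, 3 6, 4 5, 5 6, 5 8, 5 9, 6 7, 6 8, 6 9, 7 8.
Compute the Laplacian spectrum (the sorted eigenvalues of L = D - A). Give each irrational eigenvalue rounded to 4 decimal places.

[0, 1.3551, 1.7896, 2.4503, 3.2525, 4.3938, 4.8803, 5.3446, 6.5338]

With the vertex order [1, 2, 3, 4, 5, 6, 7, 8, 9], the degrees are [3, 3, 3, 2, 4, 5, 4, 3, 3], giving D = diag(3, 3, 3, 2, 4, 5, 4, 3, 3) and L = D - A. Diagonalising L (or applying a numerical eigensolver to the 9x9 matrix) gives the spectrum above. The single zero eigenvalue shows the graph is connected. The largest eigenvalue, 6.5338, is at most the vertex count 9.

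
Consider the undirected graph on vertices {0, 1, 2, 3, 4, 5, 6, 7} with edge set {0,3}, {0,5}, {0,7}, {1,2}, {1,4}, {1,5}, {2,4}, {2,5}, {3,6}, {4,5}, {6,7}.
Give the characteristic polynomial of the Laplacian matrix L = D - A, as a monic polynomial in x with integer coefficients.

x^8 - 22x^7 + 199x^6 - 950x^5 + 2544x^4 - 3712x^3 + 2560x^2 - 512x

Reading degrees in the order [0, 1, 2, 3, 4, 5, 6, 7] gives [3, 3, 3, 2, 3, 4, 2, 2]; set D = diag(3, 3, 3, 2, 3, 4, 2, 2) and form L = D - A. L has integer entries, so p(x) = det(xI - L) has integer coefficients. Expanding the determinant yields x^8 - 22x^7 + 199x^6 - 950x^5 + 2544x^4 - 3712x^3 + 2560x^2 - 512x. The constant term is 0 because L is singular (the all-ones vector lies in its kernel). There is one zero in the spectrum, matching the 1 component.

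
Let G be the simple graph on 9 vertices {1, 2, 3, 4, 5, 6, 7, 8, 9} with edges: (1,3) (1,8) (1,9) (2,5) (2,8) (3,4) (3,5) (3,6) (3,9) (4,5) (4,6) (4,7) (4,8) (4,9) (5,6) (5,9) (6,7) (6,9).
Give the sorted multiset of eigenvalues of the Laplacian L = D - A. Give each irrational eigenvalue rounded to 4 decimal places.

With the vertex order [1, 2, 3, 4, 5, 6, 7, 8, 9], the degrees are [3, 2, 5, 6, 5, 5, 2, 3, 5], giving D = diag(3, 2, 5, 6, 5, 5, 2, 3, 5) and L = D - A. The multiplicity of 0 as a Laplacian eigenvalue equals the number of connected components.

[0, 1.3661, 2, 2.7288, 4.0172, 6, 6.2023, 6.3771, 7.3084]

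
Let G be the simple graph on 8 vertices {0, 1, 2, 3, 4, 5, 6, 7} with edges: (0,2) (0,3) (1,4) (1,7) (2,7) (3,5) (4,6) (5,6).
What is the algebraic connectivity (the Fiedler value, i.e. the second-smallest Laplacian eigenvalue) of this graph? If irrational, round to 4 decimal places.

Reading degrees in the order [0, 1, 2, 3, 4, 5, 6, 7] gives [2, 2, 2, 2, 2, 2, 2, 2]; set D = diag(2, 2, 2, 2, 2, 2, 2, 2) and form L = D - A. Computing the eigenvalues of L and sorting gives [0, 0.5858, 0.5858, 2, 2, 3.4142, 3.4142, 4]. The Fiedler value lambda_2 = 0.5858 is strictly positive, so the graph is connected. By the matrix-tree theorem the graph has (1/8) * product of the nonzero eigenvalues = 8 spanning trees. The eigenvalues sum to 16, which equals trace(L) = 2|E|.

0.5858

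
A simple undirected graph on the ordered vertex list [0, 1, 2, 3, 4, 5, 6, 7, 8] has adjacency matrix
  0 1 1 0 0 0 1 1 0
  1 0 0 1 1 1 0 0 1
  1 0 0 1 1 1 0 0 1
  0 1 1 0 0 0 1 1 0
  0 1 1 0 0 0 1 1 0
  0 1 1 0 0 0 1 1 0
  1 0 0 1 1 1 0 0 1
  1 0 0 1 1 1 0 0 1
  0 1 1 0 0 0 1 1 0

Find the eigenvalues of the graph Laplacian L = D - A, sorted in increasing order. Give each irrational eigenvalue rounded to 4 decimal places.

[0, 4, 4, 4, 4, 5, 5, 5, 9]

With the vertex order [0, 1, 2, 3, 4, 5, 6, 7, 8], the degrees are [4, 5, 5, 4, 4, 4, 5, 5, 4], giving D = diag(4, 5, 5, 4, 4, 4, 5, 5, 4) and L = D - A. The multiplicity of 0 as a Laplacian eigenvalue equals the number of connected components. The single zero eigenvalue shows the graph is connected. The largest eigenvalue, 9, is at most the vertex count 9. There is one zero in the spectrum, matching the 1 component.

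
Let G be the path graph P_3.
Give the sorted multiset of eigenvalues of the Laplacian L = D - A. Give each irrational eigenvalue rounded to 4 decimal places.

[0, 1, 3]

The graph has 3 vertices and degree multiset [2, 1, 1]; D is the diagonal matrix of degrees and L = D - A. L is symmetric positive semidefinite, so every eigenvalue is real and nonnegative.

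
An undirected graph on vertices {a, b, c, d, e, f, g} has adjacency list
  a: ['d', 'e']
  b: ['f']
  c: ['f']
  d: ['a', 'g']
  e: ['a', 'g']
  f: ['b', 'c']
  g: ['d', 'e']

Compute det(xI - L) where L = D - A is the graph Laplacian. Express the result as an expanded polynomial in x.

Reading degrees in the order [a, b, c, d, e, f, g] gives [2, 1, 1, 2, 2, 2, 2]; set D = diag(2, 1, 1, 2, 2, 2, 2) and form L = D - A. The eigenvalues of L are [0, 0, 1, 2, 2, 3, 4]; the characteristic polynomial is the product of (x - lambda_i), which multiplies out to x^7 - 12x^6 + 55x^5 - 120x^4 + 124x^3 - 48x^2. Since p(0) = det(-L) = 0, x divides p(x). The largest eigenvalue, 4, is at most the vertex count 7. The eigenvalues sum to 12, which equals trace(L) = 2|E|.

x^7 - 12x^6 + 55x^5 - 120x^4 + 124x^3 - 48x^2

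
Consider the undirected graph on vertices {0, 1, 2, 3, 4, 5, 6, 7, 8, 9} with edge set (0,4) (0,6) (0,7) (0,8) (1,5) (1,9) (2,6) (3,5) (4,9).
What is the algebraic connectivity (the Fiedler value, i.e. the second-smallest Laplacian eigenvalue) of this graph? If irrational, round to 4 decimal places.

Reading degrees in the order [0, 1, 2, 3, 4, 5, 6, 7, 8, 9] gives [4, 2, 1, 1, 2, 2, 2, 1, 1, 2]; set D = diag(4, 2, 1, 1, 2, 2, 2, 1, 1, 2) and form L = D - A. The sorted Laplacian eigenvalues are [0, 0.1317, 0.5006, 0.7370, 1, 1.6424, 2.3851, 2.7880, 3.6407, 5.1744]; the algebraic connectivity is the second entry, 0.1317. By the matrix-tree theorem the graph has (1/10) * product of the nonzero eigenvalues = 1 spanning tree.

0.1317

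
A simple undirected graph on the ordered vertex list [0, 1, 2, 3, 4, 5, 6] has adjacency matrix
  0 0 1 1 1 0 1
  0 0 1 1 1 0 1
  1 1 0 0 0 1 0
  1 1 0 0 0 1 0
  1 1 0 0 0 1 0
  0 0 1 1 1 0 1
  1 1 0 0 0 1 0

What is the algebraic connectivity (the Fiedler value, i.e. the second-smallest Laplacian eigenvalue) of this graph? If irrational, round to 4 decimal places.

With the vertex order [0, 1, 2, 3, 4, 5, 6], the degrees are [4, 4, 3, 3, 3, 4, 3], giving D = diag(4, 4, 3, 3, 3, 4, 3) and L = D - A. The smallest Laplacian eigenvalue is always 0. The next one, lambda_2 = 3, measures how hard the graph is to disconnect: larger values mean better connectivity. There is one zero in the spectrum, matching the 1 component. The eigenvalues sum to 24, which equals trace(L) = 2|E|.

3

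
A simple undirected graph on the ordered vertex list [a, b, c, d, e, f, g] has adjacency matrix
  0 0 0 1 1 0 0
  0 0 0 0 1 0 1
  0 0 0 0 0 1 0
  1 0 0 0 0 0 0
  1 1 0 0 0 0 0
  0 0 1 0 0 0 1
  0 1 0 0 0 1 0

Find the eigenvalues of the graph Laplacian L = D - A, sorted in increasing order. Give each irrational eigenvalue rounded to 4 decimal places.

With the vertex order [a, b, c, d, e, f, g], the degrees are [2, 2, 1, 1, 2, 2, 2], giving D = diag(2, 2, 1, 1, 2, 2, 2) and L = D - A. The multiplicity of 0 as a Laplacian eigenvalue equals the number of connected components. The single zero eigenvalue shows the graph is connected.

[0, 0.1981, 0.7530, 1.5550, 2.4450, 3.2470, 3.8019]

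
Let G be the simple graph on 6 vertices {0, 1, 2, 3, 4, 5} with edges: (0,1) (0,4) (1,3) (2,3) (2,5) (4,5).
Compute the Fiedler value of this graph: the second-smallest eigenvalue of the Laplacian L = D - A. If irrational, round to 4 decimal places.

With the vertex order [0, 1, 2, 3, 4, 5], the degrees are [2, 2, 2, 2, 2, 2], giving D = diag(2, 2, 2, 2, 2, 2) and L = D - A. Computing the eigenvalues of L and sorting gives [0, 1, 1, 3, 3, 4]. The Fiedler value lambda_2 = 1 is strictly positive, so the graph is connected. The eigenvalues sum to 12, which equals trace(L) = 2|E|.

1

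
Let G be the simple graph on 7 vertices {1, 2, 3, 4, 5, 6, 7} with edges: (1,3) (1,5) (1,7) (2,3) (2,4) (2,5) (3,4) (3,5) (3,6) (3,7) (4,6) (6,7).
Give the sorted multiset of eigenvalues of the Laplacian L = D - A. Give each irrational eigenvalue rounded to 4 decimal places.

[0, 2, 2, 4, 4, 5, 7]

With the vertex order [1, 2, 3, 4, 5, 6, 7], the degrees are [3, 3, 6, 3, 3, 3, 3], giving D = diag(3, 3, 6, 3, 3, 3, 3) and L = D - A. The multiplicity of 0 as a Laplacian eigenvalue equals the number of connected components. The largest eigenvalue, 7, is at most the vertex count 7. There is one zero in the spectrum, matching the 1 component.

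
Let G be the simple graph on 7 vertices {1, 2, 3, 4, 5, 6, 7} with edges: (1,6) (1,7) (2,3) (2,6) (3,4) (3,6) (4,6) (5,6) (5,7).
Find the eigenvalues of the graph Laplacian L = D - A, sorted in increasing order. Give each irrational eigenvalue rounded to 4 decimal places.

[0, 0.7269, 2, 2, 3.1404, 4, 6.1326]

Each diagonal entry of L is the vertex degree and each off-diagonal entry is -1 where an edge is present, 0 otherwise; in the order [1, 2, 3, 4, 5, 6, 7] the diagonal is [2, 2, 3, 2, 2, 5, 2]. Diagonalising L (or applying a numerical eigensolver to the 7x7 matrix) gives the spectrum above. The largest eigenvalue, 6.1326, is at most the vertex count 7.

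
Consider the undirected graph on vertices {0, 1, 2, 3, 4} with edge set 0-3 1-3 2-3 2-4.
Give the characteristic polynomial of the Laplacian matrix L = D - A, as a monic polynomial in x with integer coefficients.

Reading degrees in the order [0, 1, 2, 3, 4] gives [1, 1, 2, 3, 1]; set D = diag(1, 1, 2, 3, 1) and form L = D - A. Computing det(xI - L) by cofactor expansion (or equivalently via sum-over-permutations) gives x^5 - 8x^4 + 20x^3 - 18x^2 + 5x. The coefficient of x^4 equals -trace(L) = -8, matching the sum of degrees.

x^5 - 8x^4 + 20x^3 - 18x^2 + 5x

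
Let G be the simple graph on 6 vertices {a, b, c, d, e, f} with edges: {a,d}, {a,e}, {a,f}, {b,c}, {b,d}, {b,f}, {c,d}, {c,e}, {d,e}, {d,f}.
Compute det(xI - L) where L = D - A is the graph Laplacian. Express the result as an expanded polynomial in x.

x^6 - 20x^5 + 155x^4 - 580x^3 + 1045x^2 - 726x

Reading degrees in the order [a, b, c, d, e, f] gives [3, 3, 3, 5, 3, 3]; set D = diag(3, 3, 3, 5, 3, 3) and form L = D - A. L has integer entries, so p(x) = det(xI - L) has integer coefficients. Expanding the determinant yields x^6 - 20x^5 + 155x^4 - 580x^3 + 1045x^2 - 726x. Since p(0) = det(-L) = 0, x divides p(x). The eigenvalues sum to 20, which equals trace(L) = 2|E|.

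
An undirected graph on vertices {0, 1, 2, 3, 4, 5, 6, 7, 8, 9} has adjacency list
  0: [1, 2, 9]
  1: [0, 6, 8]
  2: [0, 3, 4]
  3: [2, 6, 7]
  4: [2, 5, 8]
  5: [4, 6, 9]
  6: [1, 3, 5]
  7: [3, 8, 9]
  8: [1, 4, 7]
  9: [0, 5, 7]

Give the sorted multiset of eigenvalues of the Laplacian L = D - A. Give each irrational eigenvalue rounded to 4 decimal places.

[0, 2, 2, 2, 2, 2, 5, 5, 5, 5]

Reading degrees in the order [0, 1, 2, 3, 4, 5, 6, 7, 8, 9] gives [3, 3, 3, 3, 3, 3, 3, 3, 3, 3]; set D = diag(3, 3, 3, 3, 3, 3, 3, 3, 3, 3) and form L = D - A. Since every row of L sums to 0, the all-ones vector is in the kernel and 0 is an eigenvalue. The single zero eigenvalue shows the graph is connected. The eigenvalues sum to 30, which equals trace(L) = 2|E|. There is one zero in the spectrum, matching the 1 component.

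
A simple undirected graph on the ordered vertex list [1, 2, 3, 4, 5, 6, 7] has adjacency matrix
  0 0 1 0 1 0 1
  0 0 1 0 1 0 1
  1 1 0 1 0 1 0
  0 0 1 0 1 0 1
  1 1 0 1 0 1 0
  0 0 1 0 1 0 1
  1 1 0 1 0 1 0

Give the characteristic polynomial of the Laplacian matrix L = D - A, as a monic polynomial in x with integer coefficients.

x^7 - 24x^6 + 234x^5 - 1192x^4 + 3357x^3 - 4968x^2 + 3024x

Reading degrees in the order [1, 2, 3, 4, 5, 6, 7] gives [3, 3, 4, 3, 4, 3, 4]; set D = diag(3, 3, 4, 3, 4, 3, 4) and form L = D - A. L has integer entries, so p(x) = det(xI - L) has integer coefficients. Expanding the determinant yields x^7 - 24x^6 + 234x^5 - 1192x^4 + 3357x^3 - 4968x^2 + 3024x. The constant term is 0 because L is singular (the all-ones vector lies in its kernel). By the matrix-tree theorem the graph has (1/7) * product of the nonzero eigenvalues = 432 spanning trees. There is one zero in the spectrum, matching the 1 component.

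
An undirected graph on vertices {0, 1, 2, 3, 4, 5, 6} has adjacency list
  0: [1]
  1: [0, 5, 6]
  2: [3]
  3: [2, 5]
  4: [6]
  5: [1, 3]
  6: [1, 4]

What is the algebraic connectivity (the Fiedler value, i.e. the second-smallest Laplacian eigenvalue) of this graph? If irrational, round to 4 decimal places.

With the vertex order [0, 1, 2, 3, 4, 5, 6], the degrees are [1, 3, 1, 2, 1, 2, 2], giving D = diag(1, 3, 1, 2, 1, 2, 2) and L = D - A. Computing the eigenvalues of L and sorting gives [0, 0.2603, 0.6262, 1.4055, 2.2742, 3.0996, 4.3342]. The Fiedler value lambda_2 = 0.2603 is strictly positive, so the graph is connected. The largest eigenvalue, 4.3342, is at most the vertex count 7.

0.2603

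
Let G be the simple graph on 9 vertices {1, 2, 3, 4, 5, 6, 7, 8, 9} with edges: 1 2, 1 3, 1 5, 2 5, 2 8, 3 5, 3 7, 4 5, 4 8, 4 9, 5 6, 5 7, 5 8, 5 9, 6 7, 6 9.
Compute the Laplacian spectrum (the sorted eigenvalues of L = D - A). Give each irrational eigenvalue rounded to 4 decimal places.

[0, 1.5858, 1.5858, 3, 3, 4.4142, 4.4142, 5, 9]

With the vertex order [1, 2, 3, 4, 5, 6, 7, 8, 9], the degrees are [3, 3, 3, 3, 8, 3, 3, 3, 3], giving D = diag(3, 3, 3, 3, 8, 3, 3, 3, 3) and L = D - A. Since every row of L sums to 0, the all-ones vector is in the kernel and 0 is an eigenvalue. The largest eigenvalue, 9, is at most the vertex count 9.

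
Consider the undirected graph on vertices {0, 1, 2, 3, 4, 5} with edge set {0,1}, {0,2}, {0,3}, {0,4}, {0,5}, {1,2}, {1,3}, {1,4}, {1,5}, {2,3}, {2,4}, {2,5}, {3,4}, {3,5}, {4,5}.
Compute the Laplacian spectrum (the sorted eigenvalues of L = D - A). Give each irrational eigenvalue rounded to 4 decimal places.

With the vertex order [0, 1, 2, 3, 4, 5], the degrees are [5, 5, 5, 5, 5, 5], giving D = diag(5, 5, 5, 5, 5, 5) and L = D - A. Diagonalising L (or applying a numerical eigensolver to the 6x6 matrix) gives the spectrum above. The single zero eigenvalue shows the graph is connected. The largest eigenvalue, 6, is at most the vertex count 6.

[0, 6, 6, 6, 6, 6]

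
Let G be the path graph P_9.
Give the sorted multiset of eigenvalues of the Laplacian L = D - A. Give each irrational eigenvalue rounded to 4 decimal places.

The graph has 9 vertices and degree multiset [2, 2, 2, 2, 2, 2, 2, 1, 1]; D is the diagonal matrix of degrees and L = D - A. L is symmetric positive semidefinite, so every eigenvalue is real and nonnegative. The single zero eigenvalue shows the graph is connected. The largest eigenvalue, 3.8794, is at most the vertex count 9. By the matrix-tree theorem the graph has (1/9) * product of the nonzero eigenvalues = 1 spanning tree.

[0, 0.1206, 0.4679, 1, 1.6527, 2.3473, 3, 3.5321, 3.8794]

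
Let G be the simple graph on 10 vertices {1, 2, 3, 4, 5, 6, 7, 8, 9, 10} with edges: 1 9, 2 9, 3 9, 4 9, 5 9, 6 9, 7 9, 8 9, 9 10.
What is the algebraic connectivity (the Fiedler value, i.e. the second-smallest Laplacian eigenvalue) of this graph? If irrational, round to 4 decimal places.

1

Each diagonal entry of L is the vertex degree and each off-diagonal entry is -1 where an edge is present, 0 otherwise; in the order [1, 2, 3, 4, 5, 6, 7, 8, 9, 10] the diagonal is [1, 1, 1, 1, 1, 1, 1, 1, 9, 1]. Computing the eigenvalues of L and sorting gives [0, 1, 1, 1, 1, 1, 1, 1, 1, 10]. The Fiedler value lambda_2 = 1 is strictly positive, so the graph is connected. There is one zero in the spectrum, matching the 1 component.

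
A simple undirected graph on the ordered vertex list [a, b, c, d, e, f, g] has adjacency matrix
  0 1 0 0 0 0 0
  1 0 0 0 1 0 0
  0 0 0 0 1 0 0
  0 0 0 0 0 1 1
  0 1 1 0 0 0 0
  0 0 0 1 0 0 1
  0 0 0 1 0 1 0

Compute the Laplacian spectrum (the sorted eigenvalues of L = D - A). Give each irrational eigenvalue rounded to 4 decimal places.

With the vertex order [a, b, c, d, e, f, g], the degrees are [1, 2, 1, 2, 2, 2, 2], giving D = diag(1, 2, 1, 2, 2, 2, 2) and L = D - A. The multiplicity of 0 as a Laplacian eigenvalue equals the number of connected components. The 2 zero eigenvalues correspond to the 2 connected components.

[0, 0, 0.5858, 2, 3, 3, 3.4142]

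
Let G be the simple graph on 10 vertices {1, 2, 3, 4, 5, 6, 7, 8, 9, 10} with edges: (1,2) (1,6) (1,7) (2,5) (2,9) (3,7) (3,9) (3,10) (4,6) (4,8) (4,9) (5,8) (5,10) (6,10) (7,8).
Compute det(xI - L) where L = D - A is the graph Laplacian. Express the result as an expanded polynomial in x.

Each diagonal entry of L is the vertex degree and each off-diagonal entry is -1 where an edge is present, 0 otherwise; in the order [1, 2, 3, 4, 5, 6, 7, 8, 9, 10] the diagonal is [3, 3, 3, 3, 3, 3, 3, 3, 3, 3]. The eigenvalues of L are [0, 2, 2, 2, 2, 2, 5, 5, 5, 5]; the characteristic polynomial is the product of (x - lambda_i), which multiplies out to x^10 - 30x^9 + 390x^8 - 2880x^7 + 13305x^6 - 39882x^5 + 77640x^4 - 94800x^3 + 66000x^2 - 20000x. Since p(0) = det(-L) = 0, x divides p(x). There is one zero in the spectrum, matching the 1 component.

x^10 - 30x^9 + 390x^8 - 2880x^7 + 13305x^6 - 39882x^5 + 77640x^4 - 94800x^3 + 66000x^2 - 20000x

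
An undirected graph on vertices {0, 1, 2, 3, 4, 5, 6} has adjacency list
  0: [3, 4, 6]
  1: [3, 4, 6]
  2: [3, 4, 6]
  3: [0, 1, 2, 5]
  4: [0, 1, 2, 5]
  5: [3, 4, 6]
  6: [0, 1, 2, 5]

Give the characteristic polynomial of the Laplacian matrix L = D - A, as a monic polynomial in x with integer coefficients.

Reading degrees in the order [0, 1, 2, 3, 4, 5, 6] gives [3, 3, 3, 4, 4, 3, 4]; set D = diag(3, 3, 3, 4, 4, 3, 4) and form L = D - A. Computing det(xI - L) by cofactor expansion (or equivalently via sum-over-permutations) gives x^7 - 24x^6 + 234x^5 - 1192x^4 + 3357x^3 - 4968x^2 + 3024x. The constant term is 0 because L is singular (the all-ones vector lies in its kernel). By the matrix-tree theorem the graph has (1/7) * product of the nonzero eigenvalues = 432 spanning trees.

x^7 - 24x^6 + 234x^5 - 1192x^4 + 3357x^3 - 4968x^2 + 3024x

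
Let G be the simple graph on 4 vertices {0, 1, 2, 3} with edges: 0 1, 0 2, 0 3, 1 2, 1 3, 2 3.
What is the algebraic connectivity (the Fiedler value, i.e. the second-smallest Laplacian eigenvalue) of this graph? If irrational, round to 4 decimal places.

4

With the vertex order [0, 1, 2, 3], the degrees are [3, 3, 3, 3], giving D = diag(3, 3, 3, 3) and L = D - A. The smallest Laplacian eigenvalue is always 0. The next one, lambda_2 = 4, measures how hard the graph is to disconnect: larger values mean better connectivity. The largest eigenvalue, 4, is at most the vertex count 4.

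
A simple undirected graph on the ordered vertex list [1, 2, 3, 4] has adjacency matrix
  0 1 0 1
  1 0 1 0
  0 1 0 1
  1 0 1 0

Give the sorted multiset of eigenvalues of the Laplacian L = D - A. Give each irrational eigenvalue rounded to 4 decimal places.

With the vertex order [1, 2, 3, 4], the degrees are [2, 2, 2, 2], giving D = diag(2, 2, 2, 2) and L = D - A. L is symmetric positive semidefinite, so every eigenvalue is real and nonnegative.

[0, 2, 2, 4]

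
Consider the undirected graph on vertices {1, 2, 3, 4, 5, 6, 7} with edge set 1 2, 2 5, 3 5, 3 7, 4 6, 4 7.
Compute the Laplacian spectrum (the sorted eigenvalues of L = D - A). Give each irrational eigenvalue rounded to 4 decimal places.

[0, 0.1981, 0.7530, 1.5550, 2.4450, 3.2470, 3.8019]

With the vertex order [1, 2, 3, 4, 5, 6, 7], the degrees are [1, 2, 2, 2, 2, 1, 2], giving D = diag(1, 2, 2, 2, 2, 1, 2) and L = D - A. Diagonalising L (or applying a numerical eigensolver to the 7x7 matrix) gives the spectrum above. The single zero eigenvalue shows the graph is connected. By the matrix-tree theorem the graph has (1/7) * product of the nonzero eigenvalues = 1 spanning tree.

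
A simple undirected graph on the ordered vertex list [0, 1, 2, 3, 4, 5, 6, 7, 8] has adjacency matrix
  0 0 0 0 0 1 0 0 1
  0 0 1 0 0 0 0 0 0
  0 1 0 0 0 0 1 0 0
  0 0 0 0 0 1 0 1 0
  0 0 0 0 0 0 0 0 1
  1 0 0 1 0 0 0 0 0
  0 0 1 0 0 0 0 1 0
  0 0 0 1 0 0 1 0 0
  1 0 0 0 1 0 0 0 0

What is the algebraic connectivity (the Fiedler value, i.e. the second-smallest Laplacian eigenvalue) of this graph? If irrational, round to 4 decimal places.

0.1206

Each diagonal entry of L is the vertex degree and each off-diagonal entry is -1 where an edge is present, 0 otherwise; in the order [0, 1, 2, 3, 4, 5, 6, 7, 8] the diagonal is [2, 1, 2, 2, 1, 2, 2, 2, 2]. The smallest Laplacian eigenvalue is always 0. The next one, lambda_2 = 0.1206, measures how hard the graph is to disconnect: larger values mean better connectivity.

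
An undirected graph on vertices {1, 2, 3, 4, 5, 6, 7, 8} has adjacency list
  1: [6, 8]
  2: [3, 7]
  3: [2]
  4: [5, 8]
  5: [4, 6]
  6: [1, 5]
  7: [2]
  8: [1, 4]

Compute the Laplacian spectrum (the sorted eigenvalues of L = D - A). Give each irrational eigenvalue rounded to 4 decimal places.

Each diagonal entry of L is the vertex degree and each off-diagonal entry is -1 where an edge is present, 0 otherwise; in the order [1, 2, 3, 4, 5, 6, 7, 8] the diagonal is [2, 2, 1, 2, 2, 2, 1, 2]. Diagonalising L (or applying a numerical eigensolver to the 8x8 matrix) gives the spectrum above. The 2 zero eigenvalues correspond to the 2 connected components.

[0, 0, 1, 1.3820, 1.3820, 3, 3.6180, 3.6180]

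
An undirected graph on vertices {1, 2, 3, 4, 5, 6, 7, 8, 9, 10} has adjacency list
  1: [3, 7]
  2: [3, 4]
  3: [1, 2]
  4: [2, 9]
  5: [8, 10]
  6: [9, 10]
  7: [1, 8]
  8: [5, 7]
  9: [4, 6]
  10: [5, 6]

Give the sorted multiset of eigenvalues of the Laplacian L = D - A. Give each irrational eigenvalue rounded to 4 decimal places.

Each diagonal entry of L is the vertex degree and each off-diagonal entry is -1 where an edge is present, 0 otherwise; in the order [1, 2, 3, 4, 5, 6, 7, 8, 9, 10] the diagonal is [2, 2, 2, 2, 2, 2, 2, 2, 2, 2]. The multiplicity of 0 as a Laplacian eigenvalue equals the number of connected components. There is one zero in the spectrum, matching the 1 component. By the matrix-tree theorem the graph has (1/10) * product of the nonzero eigenvalues = 10 spanning trees.

[0, 0.3820, 0.3820, 1.3820, 1.3820, 2.6180, 2.6180, 3.6180, 3.6180, 4]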